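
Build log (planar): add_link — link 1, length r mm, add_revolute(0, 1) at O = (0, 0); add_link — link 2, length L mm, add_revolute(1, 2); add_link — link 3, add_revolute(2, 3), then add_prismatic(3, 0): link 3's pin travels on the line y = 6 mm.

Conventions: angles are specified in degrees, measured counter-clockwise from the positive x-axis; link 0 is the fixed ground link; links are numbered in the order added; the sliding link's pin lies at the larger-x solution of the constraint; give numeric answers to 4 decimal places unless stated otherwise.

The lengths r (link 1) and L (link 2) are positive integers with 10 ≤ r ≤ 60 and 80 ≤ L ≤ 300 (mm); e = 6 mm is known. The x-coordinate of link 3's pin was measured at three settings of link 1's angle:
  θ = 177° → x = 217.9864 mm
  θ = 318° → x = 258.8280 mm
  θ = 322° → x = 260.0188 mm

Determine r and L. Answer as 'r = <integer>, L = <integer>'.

constraint per measurement: (x − r cos θ)² + (r sin θ − e)² = L²
subtracting the θ₁ and θ₂ equations cancels the r² and L² terms:
r = (x₁² − x₂²) / (2[(x₁cos θ₁ + e sin θ₁) − (x₂cos θ₂ + e sin θ₂)]) = 24.0000 → r = 24
L² = (x₁ − r cos θ₁)² + (r sin θ₁ − e)² = 58564.0054 → L = 242.0000 → L = 242
check at θ₃=322°: x = 260.0188 (printed 260.0188) ✓

r = 24, L = 242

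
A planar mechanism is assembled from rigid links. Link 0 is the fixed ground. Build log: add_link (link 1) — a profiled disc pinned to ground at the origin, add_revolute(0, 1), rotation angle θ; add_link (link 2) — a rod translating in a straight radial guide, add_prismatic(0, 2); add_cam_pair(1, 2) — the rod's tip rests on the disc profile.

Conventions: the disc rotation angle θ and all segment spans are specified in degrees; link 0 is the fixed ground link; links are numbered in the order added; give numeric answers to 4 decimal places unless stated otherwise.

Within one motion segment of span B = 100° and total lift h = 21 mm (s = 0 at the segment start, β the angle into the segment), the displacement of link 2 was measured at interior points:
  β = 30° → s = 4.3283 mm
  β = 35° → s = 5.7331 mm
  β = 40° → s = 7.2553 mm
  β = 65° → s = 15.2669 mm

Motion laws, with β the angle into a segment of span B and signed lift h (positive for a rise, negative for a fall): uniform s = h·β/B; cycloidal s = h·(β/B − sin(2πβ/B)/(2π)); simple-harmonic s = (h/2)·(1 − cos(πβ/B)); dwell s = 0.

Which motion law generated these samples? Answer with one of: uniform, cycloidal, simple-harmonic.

candidates at β/B = r: uniform s = h·r (linear in β); cycloidal s = h·(r − sin(2πr)/(2π)); simple-harmonic s = (h/2)(1 − cos(πr))
β=30°: printed 4.3283 | uniform 6.3000, cycloidal 3.1213, simple-harmonic 4.3283
β=35°: printed 5.7331 | uniform 7.3500, cycloidal 4.6461, simple-harmonic 5.7331
β=40°: printed 7.2553 | uniform 8.4000, cycloidal 6.4355, simple-harmonic 7.2553
β=65°: printed 15.2669 | uniform 13.6500, cycloidal 16.3539, simple-harmonic 15.2669
only one law matches every sample → simple-harmonic

simple-harmonic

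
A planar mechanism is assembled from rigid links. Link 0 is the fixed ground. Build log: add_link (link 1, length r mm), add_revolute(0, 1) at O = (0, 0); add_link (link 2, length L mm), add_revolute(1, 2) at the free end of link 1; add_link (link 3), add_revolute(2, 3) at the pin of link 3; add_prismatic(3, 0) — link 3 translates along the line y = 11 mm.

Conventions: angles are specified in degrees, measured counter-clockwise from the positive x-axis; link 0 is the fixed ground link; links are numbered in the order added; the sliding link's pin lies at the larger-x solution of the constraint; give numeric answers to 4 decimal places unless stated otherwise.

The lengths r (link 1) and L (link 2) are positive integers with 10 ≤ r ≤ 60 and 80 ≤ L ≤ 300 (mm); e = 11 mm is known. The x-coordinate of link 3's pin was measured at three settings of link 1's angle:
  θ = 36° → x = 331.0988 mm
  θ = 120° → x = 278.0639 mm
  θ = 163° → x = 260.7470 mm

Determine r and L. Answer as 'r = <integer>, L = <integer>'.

constraint per measurement: (x − r cos θ)² + (r sin θ − e)² = L²
subtracting the θ₁ and θ₂ equations cancels the r² and L² terms:
r = (x₁² − x₂²) / (2[(x₁cos θ₁ + e sin θ₁) − (x₂cos θ₂ + e sin θ₂)]) = 40.0000 → r = 40
L² = (x₁ − r cos θ₁)² + (r sin θ₁ − e)² = 89400.9999 → L = 299.0000 → L = 299
check at θ₃=163°: x = 260.7470 (printed 260.7470) ✓

r = 40, L = 299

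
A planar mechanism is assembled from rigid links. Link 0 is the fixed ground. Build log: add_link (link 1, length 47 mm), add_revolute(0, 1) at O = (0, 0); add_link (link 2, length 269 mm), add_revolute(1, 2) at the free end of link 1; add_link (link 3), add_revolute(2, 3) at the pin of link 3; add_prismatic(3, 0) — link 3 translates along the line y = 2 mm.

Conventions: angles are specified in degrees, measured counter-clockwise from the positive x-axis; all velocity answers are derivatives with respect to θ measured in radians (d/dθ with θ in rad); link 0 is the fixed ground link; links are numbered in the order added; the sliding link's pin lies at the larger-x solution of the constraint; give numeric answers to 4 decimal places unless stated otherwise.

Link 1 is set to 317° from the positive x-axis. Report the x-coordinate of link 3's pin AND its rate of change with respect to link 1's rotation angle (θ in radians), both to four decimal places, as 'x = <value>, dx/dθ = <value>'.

geometry: r = 47 mm, L = 269 mm, e = 2 mm
crank pin P = (r cos θ, r sin θ) = (34.373624, -32.053923)
h = r sin θ − e = -32.053923 − 2 = -34.053923
x = r cos θ + √(L² − h²) = 34.373624 + 266.835774 = 301.209398
dx/dθ = −r sin θ − h·r cos θ/√(L² − h²) (θ in radians; h = -34.053923) = 36.440729

x = 301.2094, dx/dθ = 36.4407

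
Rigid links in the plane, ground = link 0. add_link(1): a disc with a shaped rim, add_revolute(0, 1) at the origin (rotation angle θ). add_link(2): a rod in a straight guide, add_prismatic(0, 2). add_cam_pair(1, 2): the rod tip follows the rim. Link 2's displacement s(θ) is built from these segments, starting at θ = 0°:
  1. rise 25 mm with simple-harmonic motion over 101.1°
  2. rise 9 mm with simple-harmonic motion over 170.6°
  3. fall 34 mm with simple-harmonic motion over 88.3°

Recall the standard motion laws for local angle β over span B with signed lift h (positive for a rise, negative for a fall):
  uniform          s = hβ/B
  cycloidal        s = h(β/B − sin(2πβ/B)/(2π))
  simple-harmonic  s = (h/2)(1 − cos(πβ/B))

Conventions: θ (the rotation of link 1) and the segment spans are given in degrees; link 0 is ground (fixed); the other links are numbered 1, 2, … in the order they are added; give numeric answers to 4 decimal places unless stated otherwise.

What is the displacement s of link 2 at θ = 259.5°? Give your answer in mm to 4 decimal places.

segment 1 (0° to 101.1°, simple-harmonic, h = 25) is passed completely: s = 0.0000 + (25) = 25.0000
θ = 259.5° falls in segment 2 (101.1° to 271.7°, simple-harmonic, h = 9): β = 259.5 − 101.1 = 158.4°, B = 170.6°; Δs = 9/2·(1 − cos(π·0.9285)) = 8.8869; s = 25.0000 + 8.8869 = 33.8869

33.8869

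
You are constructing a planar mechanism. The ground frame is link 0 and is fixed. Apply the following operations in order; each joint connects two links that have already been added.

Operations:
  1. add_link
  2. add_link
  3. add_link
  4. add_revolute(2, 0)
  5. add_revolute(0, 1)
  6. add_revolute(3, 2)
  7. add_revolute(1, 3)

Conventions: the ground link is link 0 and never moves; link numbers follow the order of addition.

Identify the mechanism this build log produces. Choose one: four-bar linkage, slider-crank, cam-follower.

links: 4 (incl. ground); joints: 4 revolute, 0 prismatic, 0 higher (cam) pair, forming one closed loop
4 links in a single 4R loop → four-bar linkage

four-bar linkage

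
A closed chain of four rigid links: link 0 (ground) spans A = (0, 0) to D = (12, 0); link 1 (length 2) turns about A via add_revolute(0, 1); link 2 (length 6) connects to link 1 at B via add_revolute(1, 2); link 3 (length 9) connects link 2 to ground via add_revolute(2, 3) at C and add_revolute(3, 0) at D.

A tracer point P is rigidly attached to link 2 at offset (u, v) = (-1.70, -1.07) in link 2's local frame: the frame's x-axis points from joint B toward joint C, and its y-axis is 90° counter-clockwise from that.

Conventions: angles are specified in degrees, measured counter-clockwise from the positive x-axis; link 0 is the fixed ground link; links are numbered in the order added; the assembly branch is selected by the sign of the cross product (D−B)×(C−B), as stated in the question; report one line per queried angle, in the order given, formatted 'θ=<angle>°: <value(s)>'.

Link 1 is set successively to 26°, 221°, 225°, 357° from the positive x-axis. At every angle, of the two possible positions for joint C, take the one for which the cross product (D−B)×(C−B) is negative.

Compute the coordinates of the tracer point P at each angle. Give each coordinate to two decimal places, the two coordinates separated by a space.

A=(0,0), D=(12.00,0)
θ=26°: B = A + 2.00·(cos26°, sin26°) = (1.7976, 0.8767)
θ=26°: |BD| = 10.2400
θ=26°: circle(B,6.00) ∩ circle(D,9.00): a=2.9227, h=5.2400
θ=26°:   candidates: C₊=(5.1582,5.8473) cross=53.658; C₋=(4.2610,-4.5943) cross=-53.658
θ=26°:   branch - wants cross < 0 → take C=(4.2610,-4.5943) (cross=-53.658)
θ=26°: ex = (C−B)/|BC| = (0.4106,-0.9118); ey = (0.9118,0.4106)
θ=26°: P = B + -1.70·ex + -1.07·ey = (0.1240,1.9876)
θ=221°: B = A + 2.00·(cos221°, sin221°) = (-1.5094, -1.3121)
θ=221°: |BD| = 13.5730
θ=221°: circle(B,6.00) ∩ circle(D,9.00): a=5.1288, h=3.1138
θ=221°:   candidates: C₊=(3.2943,2.2829) cross=42.263; C₋=(3.8964,-3.9155) cross=-42.263
θ=221°:   branch - wants cross < 0 → take C=(3.8964,-3.9155) (cross=-42.263)
θ=221°: ex = (C−B)/|BC| = (0.9010,-0.4339); ey = (0.4339,0.9010)
θ=221°: P = B + -1.70·ex + -1.07·ey = (-3.5053,-1.5385)
θ=225°: B = A + 2.00·(cos225°, sin225°) = (-1.4142, -1.4142)
θ=225°: |BD| = 13.4886
θ=225°: circle(B,6.00) ∩ circle(D,9.00): a=5.0762, h=3.1988
θ=225°:   candidates: C₊=(3.2986,2.2992) cross=43.147; C₋=(3.9694,-4.0632) cross=-43.147
θ=225°:   branch - wants cross < 0 → take C=(3.9694,-4.0632) (cross=-43.147)
θ=225°: ex = (C−B)/|BC| = (0.8973,-0.4415); ey = (0.4415,0.8973)
θ=225°: P = B + -1.70·ex + -1.07·ey = (-3.4120,-1.6238)
θ=357°: B = A + 2.00·(cos357°, sin357°) = (1.9973, -0.1047)
θ=357°: |BD| = 10.0033
θ=357°: circle(B,6.00) ∩ circle(D,9.00): a=2.7524, h=5.3315
θ=357°:   candidates: C₊=(4.6937,5.2553) cross=53.332; C₋=(4.8053,-5.4070) cross=-53.332
θ=357°:   branch - wants cross < 0 → take C=(4.8053,-5.4070) (cross=-53.332)
θ=357°: ex = (C−B)/|BC| = (0.4680,-0.8837); ey = (0.8837,0.4680)
θ=357°: P = B + -1.70·ex + -1.07·ey = (0.2561,0.8969)

θ=26°: 0.12 1.99
θ=221°: -3.51 -1.54
θ=225°: -3.41 -1.62
θ=357°: 0.26 0.90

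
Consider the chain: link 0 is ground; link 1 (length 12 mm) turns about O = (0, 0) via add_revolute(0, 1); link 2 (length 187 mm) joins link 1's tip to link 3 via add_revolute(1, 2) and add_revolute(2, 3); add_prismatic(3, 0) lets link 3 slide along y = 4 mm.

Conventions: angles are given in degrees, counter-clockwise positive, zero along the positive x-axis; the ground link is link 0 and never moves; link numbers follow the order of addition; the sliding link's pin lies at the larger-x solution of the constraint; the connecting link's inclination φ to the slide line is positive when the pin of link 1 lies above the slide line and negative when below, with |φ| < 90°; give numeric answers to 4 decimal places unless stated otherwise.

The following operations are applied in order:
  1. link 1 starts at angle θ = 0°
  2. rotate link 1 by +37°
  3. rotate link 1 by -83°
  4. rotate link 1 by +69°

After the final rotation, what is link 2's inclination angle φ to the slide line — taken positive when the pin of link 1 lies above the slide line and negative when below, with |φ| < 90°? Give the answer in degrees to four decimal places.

geometry: r = 12 mm, L = 187 mm, e = 4 mm; θ starts at 0°
rotate link 1 by +37°: θ ← 0° +37° = 37°
rotate link 1 by -83°: θ ← 37° -83° = -46°
rotate link 1 by +69°: θ ← -46° +69° = 23°
h = r sin θ − e = 4.688774 − 4 = 0.688774
sin φ = h / L = 0.688774 / 187 = 0.00368328
φ = arcsin(0.00368328) = 0.211037°

0.2110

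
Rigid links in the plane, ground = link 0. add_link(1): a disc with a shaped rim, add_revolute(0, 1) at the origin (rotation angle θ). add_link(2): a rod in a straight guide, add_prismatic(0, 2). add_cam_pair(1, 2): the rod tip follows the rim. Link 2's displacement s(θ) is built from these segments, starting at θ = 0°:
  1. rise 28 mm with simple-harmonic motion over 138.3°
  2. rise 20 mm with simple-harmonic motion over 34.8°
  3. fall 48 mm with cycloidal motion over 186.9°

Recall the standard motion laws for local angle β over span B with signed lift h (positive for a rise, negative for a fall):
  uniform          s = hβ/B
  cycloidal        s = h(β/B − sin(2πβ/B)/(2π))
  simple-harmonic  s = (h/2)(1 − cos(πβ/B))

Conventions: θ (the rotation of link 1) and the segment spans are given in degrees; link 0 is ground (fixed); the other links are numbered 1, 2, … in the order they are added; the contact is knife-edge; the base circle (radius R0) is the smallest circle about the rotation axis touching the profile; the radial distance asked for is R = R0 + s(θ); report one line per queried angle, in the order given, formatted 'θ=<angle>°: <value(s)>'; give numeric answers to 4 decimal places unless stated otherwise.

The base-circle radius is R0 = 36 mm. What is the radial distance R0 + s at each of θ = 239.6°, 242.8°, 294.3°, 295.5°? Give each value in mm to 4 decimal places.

segment 1 (0° to 138.3°, simple-harmonic, h = 28) is passed completely: s = 0.0000 + (28) = 28.0000
segment 2 (138.3° to 173.1°, simple-harmonic, h = 20) is passed completely: s = 28.0000 + (20) = 48.0000
θ = 239.6° falls in segment 3 (173.1° to 360°, cycloidal, h = -48): β = 239.6 − 173.1 = 66.5°, B = 186.9°; Δs = -48·(0.3558 − sin(2π·0.3558)/(2π)) = -11.0661; s = 48.0000 − 11.0661 = 36.9339
θ = 242.8° falls in segment 3 (173.1° to 360°, cycloidal, h = -48): β = 242.8 − 173.1 = 69.7°, B = 186.9°; Δs = -48·(0.3729 − sin(2π·0.3729)/(2π)) = -12.4287; s = 48.0000 − 12.4287 = 35.5713
θ = 294.3° falls in segment 3 (173.1° to 360°, cycloidal, h = -48): β = 294.3 − 173.1 = 121.2°, B = 186.9°; Δs = -48·(0.6485 − sin(2π·0.6485)/(2π)) = -37.2639; s = 48.0000 − 37.2639 = 10.7361
θ = 295.5° falls in segment 3 (173.1° to 360°, cycloidal, h = -48): β = 295.5 − 173.1 = 122.4°, B = 186.9°; Δs = -48·(0.6549 − sin(2π·0.6549)/(2π)) = -37.7506; s = 48.0000 − 37.7506 = 10.2494
θ=239.6°: R = R0 + s = 36 + 36.9339 = 72.9339
θ=242.8°: R = R0 + s = 36 + 35.5713 = 71.5713
θ=294.3°: R = R0 + s = 36 + 10.7361 = 46.7361
θ=295.5°: R = R0 + s = 36 + 10.2494 = 46.2494

θ=239.6°: 72.9339
θ=242.8°: 71.5713
θ=294.3°: 46.7361
θ=295.5°: 46.2494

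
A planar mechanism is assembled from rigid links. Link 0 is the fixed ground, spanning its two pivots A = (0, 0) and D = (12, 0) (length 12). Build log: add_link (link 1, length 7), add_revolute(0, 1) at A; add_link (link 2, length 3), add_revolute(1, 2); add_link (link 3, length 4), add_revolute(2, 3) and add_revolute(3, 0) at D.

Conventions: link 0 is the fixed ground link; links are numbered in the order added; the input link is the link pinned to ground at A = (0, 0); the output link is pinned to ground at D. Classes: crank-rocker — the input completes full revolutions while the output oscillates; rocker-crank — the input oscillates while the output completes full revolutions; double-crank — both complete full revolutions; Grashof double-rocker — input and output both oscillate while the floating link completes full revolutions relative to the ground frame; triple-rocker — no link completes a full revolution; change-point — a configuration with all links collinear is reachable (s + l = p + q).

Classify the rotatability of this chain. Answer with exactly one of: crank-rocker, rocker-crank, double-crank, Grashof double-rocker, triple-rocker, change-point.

lengths: ground=12, input=7, coupler=3, output=4
sorted: s=3 (shortest), l=12 (longest), p+q=11
s + l = 15 vs p + q = 11
s + l > p + q → non-Grashof → no link fully rotates → triple-rocker

triple-rocker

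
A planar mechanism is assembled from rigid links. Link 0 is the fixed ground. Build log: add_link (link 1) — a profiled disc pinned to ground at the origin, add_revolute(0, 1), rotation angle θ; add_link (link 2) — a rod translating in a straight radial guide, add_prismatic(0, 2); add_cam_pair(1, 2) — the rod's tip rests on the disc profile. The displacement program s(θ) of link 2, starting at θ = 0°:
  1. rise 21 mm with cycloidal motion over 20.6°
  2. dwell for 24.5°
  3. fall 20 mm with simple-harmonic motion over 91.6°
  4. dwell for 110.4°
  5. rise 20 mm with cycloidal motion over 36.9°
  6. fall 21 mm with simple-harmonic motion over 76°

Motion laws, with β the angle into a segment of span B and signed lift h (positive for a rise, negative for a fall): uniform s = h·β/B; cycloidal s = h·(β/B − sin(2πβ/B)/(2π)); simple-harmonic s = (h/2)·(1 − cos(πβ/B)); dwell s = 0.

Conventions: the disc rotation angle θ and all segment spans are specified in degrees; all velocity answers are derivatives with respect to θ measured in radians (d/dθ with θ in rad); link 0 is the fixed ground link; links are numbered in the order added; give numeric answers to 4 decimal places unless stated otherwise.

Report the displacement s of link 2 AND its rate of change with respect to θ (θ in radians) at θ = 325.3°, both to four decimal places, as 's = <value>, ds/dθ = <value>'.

seg 1 [0°–20.6°] cycloidal, h=21: full span → s += 21 → s = 21.0000
seg 2 [20.6°–45.1°] dwell: s stays 21.0000
seg 3 [45.1°–136.7°] simple-harmonic, h=-20: full span → s += -20 → s = 1.0000
seg 4 [136.7°–247.1°] dwell: s stays 1.0000
seg 5 [247.1°–284°] cycloidal, h=20: full span → s += 20 → s = 21.0000
seg 6 [284°–360°] simple-harmonic, h=-21: θ=325.3° here. β=41.3, B=76. -21/2·(1 − cos(π·0.5434)) = -11.9279 → s = 9.0721
velocity in seg [284°–360°] (simple-harmonic), θ in radians: β = 41.3° = 0.7208 rad, B = 76° = 1.3265 rad; ds/dθ = (πh/(2B)) sin(πβ/B) = (π·(-21)/(2·1.3265)) sin(π·0.5434) = -24.637403 mm/rad

s = 9.0721, ds/dθ = -24.6374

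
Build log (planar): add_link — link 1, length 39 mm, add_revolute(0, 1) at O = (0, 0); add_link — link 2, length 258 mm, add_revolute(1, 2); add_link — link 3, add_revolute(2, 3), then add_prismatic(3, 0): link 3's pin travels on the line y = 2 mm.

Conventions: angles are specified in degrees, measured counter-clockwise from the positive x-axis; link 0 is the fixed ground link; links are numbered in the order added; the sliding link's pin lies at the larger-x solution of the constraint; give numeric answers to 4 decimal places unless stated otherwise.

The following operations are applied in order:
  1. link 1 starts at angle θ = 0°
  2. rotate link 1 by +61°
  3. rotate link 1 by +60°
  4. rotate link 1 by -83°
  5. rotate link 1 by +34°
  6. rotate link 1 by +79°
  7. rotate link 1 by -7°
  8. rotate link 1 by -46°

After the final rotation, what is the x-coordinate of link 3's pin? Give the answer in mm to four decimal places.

geometry: r = 39 mm, L = 258 mm, e = 2 mm; θ starts at 0°
rotate link 1 by +61°: θ ← 0° +61° = 61°
rotate link 1 by +60°: θ ← 61° +60° = 121°
rotate link 1 by -83°: θ ← 121° -83° = 38°
rotate link 1 by +34°: θ ← 38° +34° = 72°
rotate link 1 by +79°: θ ← 72° +79° = 151°
rotate link 1 by -7°: θ ← 151° -7° = 144°
rotate link 1 by -46°: θ ← 144° -46° = 98°
crank pin P = (r cos θ, r sin θ) = (-5.427751, 38.620455)
h = r sin θ − e = 38.620455 − 2 = 36.620455
x = r cos θ + √(L² − h²) = -5.427751 + 255.387827 = 249.960076

249.9601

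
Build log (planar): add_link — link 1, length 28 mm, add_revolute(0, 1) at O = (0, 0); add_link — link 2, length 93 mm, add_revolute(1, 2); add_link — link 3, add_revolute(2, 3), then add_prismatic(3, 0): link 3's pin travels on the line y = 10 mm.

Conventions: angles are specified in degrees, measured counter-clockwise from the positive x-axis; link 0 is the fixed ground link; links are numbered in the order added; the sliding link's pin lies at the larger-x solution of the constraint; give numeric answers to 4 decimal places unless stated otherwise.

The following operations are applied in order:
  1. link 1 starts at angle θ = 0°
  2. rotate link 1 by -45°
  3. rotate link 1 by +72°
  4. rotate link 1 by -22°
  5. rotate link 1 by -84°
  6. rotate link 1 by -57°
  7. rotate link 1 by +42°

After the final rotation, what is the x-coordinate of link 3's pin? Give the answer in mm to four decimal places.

geometry: r = 28 mm, L = 93 mm, e = 10 mm; θ starts at 0°
rotate link 1 by -45°: θ ← 0° -45° = -45°
rotate link 1 by +72°: θ ← -45° +72° = 27°
rotate link 1 by -22°: θ ← 27° -22° = 5°
rotate link 1 by -84°: θ ← 5° -84° = -79°
rotate link 1 by -57°: θ ← -79° -57° = -136°
rotate link 1 by +42°: θ ← -136° +42° = -94°
crank pin P = (r cos θ, r sin θ) = (-1.953181, -27.931793)
h = r sin θ − e = -27.931793 − 10 = -37.931793
x = r cos θ + √(L² − h²) = -1.953181 + 84.912773 = 82.959592

82.9596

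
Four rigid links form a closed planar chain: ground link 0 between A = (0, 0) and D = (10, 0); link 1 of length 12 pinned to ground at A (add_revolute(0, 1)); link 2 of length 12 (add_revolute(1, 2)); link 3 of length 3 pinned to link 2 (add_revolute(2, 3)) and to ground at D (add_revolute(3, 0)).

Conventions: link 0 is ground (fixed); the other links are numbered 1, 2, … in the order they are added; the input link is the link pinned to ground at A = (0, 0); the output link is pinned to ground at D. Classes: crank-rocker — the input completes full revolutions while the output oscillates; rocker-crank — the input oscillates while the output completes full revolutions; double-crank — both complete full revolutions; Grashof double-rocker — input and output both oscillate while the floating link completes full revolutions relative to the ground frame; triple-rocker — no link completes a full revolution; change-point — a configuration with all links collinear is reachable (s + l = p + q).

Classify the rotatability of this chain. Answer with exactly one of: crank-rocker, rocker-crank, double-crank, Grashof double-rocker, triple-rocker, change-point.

lengths: ground=10, input=12, coupler=12, output=3
sorted: s=3 (shortest), l=12 (longest), p+q=22
s + l = 15 vs p + q = 22
s + l < p + q (Grashof) with shortest = output link → rocker-crank

rocker-crank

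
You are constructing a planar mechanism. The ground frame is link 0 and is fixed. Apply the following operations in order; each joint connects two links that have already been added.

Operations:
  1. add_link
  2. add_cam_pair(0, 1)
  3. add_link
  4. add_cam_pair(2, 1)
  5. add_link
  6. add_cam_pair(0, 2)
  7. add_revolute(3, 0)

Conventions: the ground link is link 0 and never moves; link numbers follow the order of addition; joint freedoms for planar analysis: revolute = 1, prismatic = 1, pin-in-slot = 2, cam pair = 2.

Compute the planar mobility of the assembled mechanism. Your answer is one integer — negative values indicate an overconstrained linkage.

link 0 = ground. State L|J1|J2 = 1|0|0
+link1  2|0|0
C(0,1) f=2→J2  2|0|1
+link2  3|0|1
C(2,1) f=2→J2  3|0|2
+link3  4|0|2
C(0,2) f=2→J2  4|0|3
R(3,0) f=1→J1  4|1|3
M = 3(4−1)−2·1−3 = 9−2−3 = 4

M = 4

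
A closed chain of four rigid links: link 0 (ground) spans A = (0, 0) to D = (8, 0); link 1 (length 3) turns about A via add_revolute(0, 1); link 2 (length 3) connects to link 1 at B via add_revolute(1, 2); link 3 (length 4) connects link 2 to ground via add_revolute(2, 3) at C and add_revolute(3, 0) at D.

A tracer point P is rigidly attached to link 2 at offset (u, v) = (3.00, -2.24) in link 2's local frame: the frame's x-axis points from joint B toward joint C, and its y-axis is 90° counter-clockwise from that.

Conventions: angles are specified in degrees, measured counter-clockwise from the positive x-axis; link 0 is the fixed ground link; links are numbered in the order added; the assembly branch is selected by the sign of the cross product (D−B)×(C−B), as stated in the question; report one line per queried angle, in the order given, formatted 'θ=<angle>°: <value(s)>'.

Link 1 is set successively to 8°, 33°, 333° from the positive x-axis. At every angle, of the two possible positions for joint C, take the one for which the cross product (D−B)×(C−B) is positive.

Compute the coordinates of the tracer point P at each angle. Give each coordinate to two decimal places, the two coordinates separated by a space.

A=(0,0), D=(8.00,0)
θ=8°: B = A + 3.00·(cos8°, sin8°) = (2.9708, 0.4175)
θ=8°: |BD| = 5.0465
θ=8°: circle(B,3.00) ∩ circle(D,4.00): a=1.8297, h=2.3774
θ=8°:   candidates: C₊=(4.9909,2.6354) cross=11.998; C₋=(4.5975,-2.1031) cross=-11.998
θ=8°:   branch + wants cross > 0 → take C=(4.9909,2.6354) (cross=11.998)
θ=8°: ex = (C−B)/|BC| = (0.6734,0.7393); ey = (-0.7393,0.6734)
θ=8°: P = B + 3.00·ex + -2.24·ey = (6.6470,1.1271)
θ=33°: B = A + 3.00·(cos33°, sin33°) = (2.5160, 1.6339)
θ=33°: |BD| = 5.7222
θ=33°: circle(B,3.00) ∩ circle(D,4.00): a=2.2495, h=1.9849
θ=33°:   candidates: C₊=(5.2386,2.8939) cross=11.358; C₋=(4.1050,-0.9107) cross=-11.358
θ=33°:   branch + wants cross > 0 → take C=(5.2386,2.8939) (cross=11.358)
θ=33°: ex = (C−B)/|BC| = (0.9075,0.4200); ey = (-0.4200,0.9075)
θ=33°: P = B + 3.00·ex + -2.24·ey = (6.1794,0.8610)
θ=333°: B = A + 3.00·(cos333°, sin333°) = (2.6730, -1.3620)
θ=333°: |BD| = 5.4983
θ=333°: circle(B,3.00) ∩ circle(D,4.00): a=2.1126, h=2.1300
θ=333°:   candidates: C₊=(4.1922,1.2249) cross=11.711; C₋=(5.2474,-2.9023) cross=-11.711
θ=333°:   branch + wants cross > 0 → take C=(4.1922,1.2249) (cross=11.711)
θ=333°: ex = (C−B)/|BC| = (0.5064,0.8623); ey = (-0.8623,0.5064)
θ=333°: P = B + 3.00·ex + -2.24·ey = (6.1237,0.0906)

θ=8°: 6.65 1.13
θ=33°: 6.18 0.86
θ=333°: 6.12 0.09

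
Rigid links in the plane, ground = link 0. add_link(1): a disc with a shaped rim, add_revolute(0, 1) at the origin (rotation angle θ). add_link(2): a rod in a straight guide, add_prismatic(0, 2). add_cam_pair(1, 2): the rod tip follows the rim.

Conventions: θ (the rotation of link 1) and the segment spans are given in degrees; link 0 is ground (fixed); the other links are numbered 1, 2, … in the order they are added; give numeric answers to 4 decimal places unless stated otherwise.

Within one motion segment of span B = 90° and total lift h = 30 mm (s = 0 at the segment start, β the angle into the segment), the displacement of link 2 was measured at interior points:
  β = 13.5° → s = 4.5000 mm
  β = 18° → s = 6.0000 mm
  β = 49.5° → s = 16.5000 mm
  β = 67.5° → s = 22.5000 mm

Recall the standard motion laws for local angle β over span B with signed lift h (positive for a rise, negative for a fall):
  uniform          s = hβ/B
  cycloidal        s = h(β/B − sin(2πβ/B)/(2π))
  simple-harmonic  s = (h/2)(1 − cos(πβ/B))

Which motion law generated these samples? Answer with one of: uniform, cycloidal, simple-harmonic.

candidates at β/B = r: uniform s = h·r (linear in β); cycloidal s = h·(r − sin(2πr)/(2π)); simple-harmonic s = (h/2)(1 − cos(πr))
β=13.5°: printed 4.5000 | uniform 4.5000, cycloidal 0.6372, simple-harmonic 1.6349
β=18°: printed 6.0000 | uniform 6.0000, cycloidal 1.4590, simple-harmonic 2.8647
β=49.5°: printed 16.5000 | uniform 16.5000, cycloidal 17.9754, simple-harmonic 17.3465
β=67.5°: printed 22.5000 | uniform 22.5000, cycloidal 27.2746, simple-harmonic 25.6066
only one law matches every sample → uniform

uniform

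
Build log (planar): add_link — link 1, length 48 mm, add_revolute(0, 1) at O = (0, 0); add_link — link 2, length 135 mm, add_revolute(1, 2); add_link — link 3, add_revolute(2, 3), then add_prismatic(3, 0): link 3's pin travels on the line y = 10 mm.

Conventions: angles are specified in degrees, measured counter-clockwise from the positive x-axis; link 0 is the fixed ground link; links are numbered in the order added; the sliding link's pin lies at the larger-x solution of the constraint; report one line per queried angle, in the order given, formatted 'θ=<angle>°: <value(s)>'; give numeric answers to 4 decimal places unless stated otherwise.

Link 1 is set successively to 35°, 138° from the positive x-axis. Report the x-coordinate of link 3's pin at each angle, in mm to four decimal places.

geometry: r = 48 mm, L = 135 mm, e = 10 mm
θ=35°: crank pin P = (r cos θ, r sin θ) = (39.319298, 27.531669)
θ=35°: h = r sin θ − e = 27.531669 − 10 = 17.531669
θ=35°: x = r cos θ + √(L² − h²) = 39.319298 + 133.856791 = 173.176089
θ=138°: crank pin P = (r cos θ, r sin θ) = (-35.670952, 32.118269)
θ=138°: h = r sin θ − e = 32.118269 − 10 = 22.118269
θ=138°: x = r cos θ + √(L² − h²) = -35.670952 + 133.175757 = 97.504805

θ=35°: 173.1761
θ=138°: 97.5048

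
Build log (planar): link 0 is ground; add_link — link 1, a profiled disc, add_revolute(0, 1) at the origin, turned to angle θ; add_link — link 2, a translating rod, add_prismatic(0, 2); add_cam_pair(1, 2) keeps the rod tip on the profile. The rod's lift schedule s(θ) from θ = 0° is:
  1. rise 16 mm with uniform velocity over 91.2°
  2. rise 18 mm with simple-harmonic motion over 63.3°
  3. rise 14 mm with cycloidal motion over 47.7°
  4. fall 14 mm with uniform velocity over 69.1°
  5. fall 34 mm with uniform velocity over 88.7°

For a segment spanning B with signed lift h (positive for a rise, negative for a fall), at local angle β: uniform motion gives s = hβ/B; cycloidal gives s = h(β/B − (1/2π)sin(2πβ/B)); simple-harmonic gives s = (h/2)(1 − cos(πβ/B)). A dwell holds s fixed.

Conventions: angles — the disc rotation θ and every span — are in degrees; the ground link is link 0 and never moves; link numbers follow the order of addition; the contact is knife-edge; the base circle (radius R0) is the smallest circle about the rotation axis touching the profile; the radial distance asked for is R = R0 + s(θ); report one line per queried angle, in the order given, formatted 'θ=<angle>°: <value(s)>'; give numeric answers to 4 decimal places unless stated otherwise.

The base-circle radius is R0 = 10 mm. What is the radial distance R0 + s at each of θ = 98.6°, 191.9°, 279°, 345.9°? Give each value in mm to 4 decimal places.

seg 1 [0°–91.2°] uniform, h=16: full span → s += 16 → s = 16.0000
seg 2 [91.2°–154.5°] simple-harmonic, h=18: θ=98.6° here. β=7.4, B=63.3. 18/2·(1 − cos(π·0.1169)) = 0.6002 → s = 16.6002
seg 2 [91.2°–154.5°] simple-harmonic, h=18: full span → s += 18 → s = 34.0000
seg 3 [154.5°–202.2°] cycloidal, h=14: θ=191.9° here. β=37.4, B=47.7. 14·(0.7841 − sin(2π·0.7841)/(2π)) = 13.1543 → s = 47.1543
seg 3 [154.5°–202.2°] cycloidal, h=14: full span → s += 14 → s = 48.0000
seg 4 [202.2°–271.3°] uniform, h=-14: full span → s += -14 → s = 34.0000
seg 5 [271.3°–360°] uniform, h=-34: θ=279° here. β=7.7, B=88.7. -34·7.7/88.7 = -2.9515 → s = 31.0485
seg 5 [271.3°–360°] uniform, h=-34: θ=345.9° here. β=74.6, B=88.7. -34·74.6/88.7 = -28.5953 → s = 5.4047
θ=98.6°: R = R0 + s = 10 + 16.6002 = 26.6002
θ=191.9°: R = R0 + s = 10 + 47.1543 = 57.1543
θ=279°: R = R0 + s = 10 + 31.0485 = 41.0485
θ=345.9°: R = R0 + s = 10 + 5.4047 = 15.4047

θ=98.6°: 26.6002
θ=191.9°: 57.1543
θ=279°: 41.0485
θ=345.9°: 15.4047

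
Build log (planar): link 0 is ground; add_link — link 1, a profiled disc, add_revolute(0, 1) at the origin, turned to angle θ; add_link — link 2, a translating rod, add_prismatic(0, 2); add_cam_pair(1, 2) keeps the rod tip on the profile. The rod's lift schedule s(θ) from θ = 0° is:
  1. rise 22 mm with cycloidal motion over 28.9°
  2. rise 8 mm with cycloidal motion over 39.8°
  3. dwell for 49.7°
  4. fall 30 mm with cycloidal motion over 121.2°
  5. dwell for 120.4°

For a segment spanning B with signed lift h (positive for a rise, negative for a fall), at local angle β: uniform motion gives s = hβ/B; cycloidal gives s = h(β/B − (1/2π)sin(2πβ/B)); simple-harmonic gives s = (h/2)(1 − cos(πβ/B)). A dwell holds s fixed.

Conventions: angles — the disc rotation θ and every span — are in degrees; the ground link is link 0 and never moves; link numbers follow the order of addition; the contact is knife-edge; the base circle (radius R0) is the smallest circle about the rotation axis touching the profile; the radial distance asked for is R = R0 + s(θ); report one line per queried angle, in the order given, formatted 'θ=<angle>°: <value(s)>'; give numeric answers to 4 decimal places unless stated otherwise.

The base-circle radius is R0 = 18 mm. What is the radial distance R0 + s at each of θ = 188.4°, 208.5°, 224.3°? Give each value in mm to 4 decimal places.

seg 1 [0°–28.9°] cycloidal, h=22: full span → s += 22 → s = 22.0000
seg 2 [28.9°–68.7°] cycloidal, h=8: full span → s += 8 → s = 30.0000
seg 3 [68.7°–118.4°] dwell: s stays 30.0000
seg 4 [118.4°–239.6°] cycloidal, h=-30: θ=188.4° here. β=70, B=121.2. -30·(0.5776 − sin(2π·0.5776)/(2π)) = -19.5625 → s = 10.4375
seg 4 [118.4°–239.6°] cycloidal, h=-30: θ=208.5° here. β=90.1, B=121.2. -30·(0.7434 − sin(2π·0.7434)/(2π)) = -27.0725 → s = 2.9275
seg 4 [118.4°–239.6°] cycloidal, h=-30: θ=224.3° here. β=105.9, B=121.2. -30·(0.8738 − sin(2π·0.8738)/(2π)) = -29.6152 → s = 0.3848
θ=188.4°: R = R0 + s = 18 + 10.4375 = 28.4375
θ=208.5°: R = R0 + s = 18 + 2.9275 = 20.9275
θ=224.3°: R = R0 + s = 18 + 0.3848 = 18.3848

θ=188.4°: 28.4375
θ=208.5°: 20.9275
θ=224.3°: 18.3848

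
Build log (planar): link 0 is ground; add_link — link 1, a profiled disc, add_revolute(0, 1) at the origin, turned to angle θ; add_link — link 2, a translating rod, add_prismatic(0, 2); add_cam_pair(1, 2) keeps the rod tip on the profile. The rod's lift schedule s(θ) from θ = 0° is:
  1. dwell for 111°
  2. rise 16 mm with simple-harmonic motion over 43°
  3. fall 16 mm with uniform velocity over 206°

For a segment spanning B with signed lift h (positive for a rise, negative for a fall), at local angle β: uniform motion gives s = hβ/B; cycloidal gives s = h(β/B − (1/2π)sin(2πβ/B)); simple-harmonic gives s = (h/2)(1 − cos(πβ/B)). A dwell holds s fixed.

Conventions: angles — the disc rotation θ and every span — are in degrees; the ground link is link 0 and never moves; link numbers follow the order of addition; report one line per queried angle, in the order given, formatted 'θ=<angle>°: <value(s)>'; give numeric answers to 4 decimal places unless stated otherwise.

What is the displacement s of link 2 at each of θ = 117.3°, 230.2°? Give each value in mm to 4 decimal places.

seg 1 [0°–111°] dwell: s stays 0.0000
seg 2 [111°–154°] simple-harmonic, h=16: θ=117.3° here. β=6.3, B=43. 16/2·(1 − cos(π·0.1465)) = 0.8326 → s = 0.8326
seg 2 [111°–154°] simple-harmonic, h=16: full span → s += 16 → s = 16.0000
seg 3 [154°–360°] uniform, h=-16: θ=230.2° here. β=76.2, B=206. -16·76.2/206 = -5.9184 → s = 10.0816

θ=117.3°: 0.8326
θ=230.2°: 10.0816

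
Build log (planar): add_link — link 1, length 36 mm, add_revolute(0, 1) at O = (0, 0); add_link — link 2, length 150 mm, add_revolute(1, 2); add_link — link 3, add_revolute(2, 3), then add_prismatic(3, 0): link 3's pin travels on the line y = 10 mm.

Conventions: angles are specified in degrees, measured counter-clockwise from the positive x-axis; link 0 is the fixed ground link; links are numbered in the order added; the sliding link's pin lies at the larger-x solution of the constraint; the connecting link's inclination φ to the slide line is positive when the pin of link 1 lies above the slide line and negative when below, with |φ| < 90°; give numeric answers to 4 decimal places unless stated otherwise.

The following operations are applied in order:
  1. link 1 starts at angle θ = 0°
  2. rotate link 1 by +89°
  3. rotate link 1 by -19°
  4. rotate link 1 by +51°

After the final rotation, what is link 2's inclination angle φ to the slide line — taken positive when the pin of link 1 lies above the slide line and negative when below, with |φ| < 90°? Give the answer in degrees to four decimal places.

geometry: r = 36 mm, L = 150 mm, e = 10 mm; θ starts at 0°
rotate link 1 by +89°: θ ← 0° +89° = 89°
rotate link 1 by -19°: θ ← 89° -19° = 70°
rotate link 1 by +51°: θ ← 70° +51° = 121°
h = r sin θ − e = 30.858023 − 10 = 20.858023
sin φ = h / L = 20.858023 / 150 = 0.13905349
φ = arcsin(0.13905349) = 7.993079°

7.9931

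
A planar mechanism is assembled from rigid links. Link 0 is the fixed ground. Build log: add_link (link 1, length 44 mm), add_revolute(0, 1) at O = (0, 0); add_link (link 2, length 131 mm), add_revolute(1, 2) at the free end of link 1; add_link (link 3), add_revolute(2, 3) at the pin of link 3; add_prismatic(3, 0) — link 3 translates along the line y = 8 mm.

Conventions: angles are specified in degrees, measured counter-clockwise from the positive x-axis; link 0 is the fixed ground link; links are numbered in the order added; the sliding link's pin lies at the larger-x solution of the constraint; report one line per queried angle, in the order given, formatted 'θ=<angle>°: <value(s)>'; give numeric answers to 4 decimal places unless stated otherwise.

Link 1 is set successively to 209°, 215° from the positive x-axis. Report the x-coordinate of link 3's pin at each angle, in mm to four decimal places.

geometry: r = 44 mm, L = 131 mm, e = 8 mm
θ=209°: crank pin P = (r cos θ, r sin θ) = (-38.483267, -21.331623)
θ=209°: h = r sin θ − e = -21.331623 − 8 = -29.331623
θ=209°: x = r cos θ + √(L² − h²) = -38.483267 + 127.674022 = 89.190755
θ=215°: crank pin P = (r cos θ, r sin θ) = (-36.042690, -25.237363)
θ=215°: h = r sin θ − e = -25.237363 − 8 = -33.237363
θ=215°: x = r cos θ + √(L² − h²) = -36.042690 + 126.713368 = 90.670678

θ=209°: 89.1908
θ=215°: 90.6707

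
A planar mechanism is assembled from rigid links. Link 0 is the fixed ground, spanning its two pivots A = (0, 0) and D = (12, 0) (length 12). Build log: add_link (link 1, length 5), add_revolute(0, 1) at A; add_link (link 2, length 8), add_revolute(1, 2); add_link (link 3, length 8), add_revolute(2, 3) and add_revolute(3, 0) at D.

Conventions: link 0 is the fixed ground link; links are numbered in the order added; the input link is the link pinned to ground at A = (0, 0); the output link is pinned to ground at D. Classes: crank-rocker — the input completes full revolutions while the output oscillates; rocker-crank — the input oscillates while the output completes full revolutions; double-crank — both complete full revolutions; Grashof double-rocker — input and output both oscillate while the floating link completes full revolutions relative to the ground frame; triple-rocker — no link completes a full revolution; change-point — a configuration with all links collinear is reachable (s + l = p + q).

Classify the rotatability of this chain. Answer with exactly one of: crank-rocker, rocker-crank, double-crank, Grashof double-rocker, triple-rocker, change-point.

lengths: ground=12, input=5, coupler=8, output=8
sorted: s=5 (shortest), l=12 (longest), p+q=16
s + l = 17 vs p + q = 16
s + l > p + q → non-Grashof → no link fully rotates → triple-rocker

triple-rocker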